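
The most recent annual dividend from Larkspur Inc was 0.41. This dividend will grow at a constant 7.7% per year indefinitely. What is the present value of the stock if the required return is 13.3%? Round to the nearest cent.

7.89

D₁ = D₀ × (1 + g) = 0.41 × 1.077 = 0.4416
Growing perpetuity: P = D₁ / (r − g) = 0.4416 / (0.133 − 0.077) = 7.89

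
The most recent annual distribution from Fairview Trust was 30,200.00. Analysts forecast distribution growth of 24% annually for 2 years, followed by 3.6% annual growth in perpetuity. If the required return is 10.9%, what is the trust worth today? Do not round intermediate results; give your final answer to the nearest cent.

607349.88

D_1 = 37448.00000
D_2 = 46435.52000
Terminal value at year 2: TV = D_2×(1+g_2)/(r−g_2) = 48107.19872/0.073 = 659002.72219
P_0 = D_1/(1+r)^1 + D_2/(1+r)^2 + TV/(1+r)^2
    = 33767.35798 + 37756.10811 + 535826.41100 = 607349.87710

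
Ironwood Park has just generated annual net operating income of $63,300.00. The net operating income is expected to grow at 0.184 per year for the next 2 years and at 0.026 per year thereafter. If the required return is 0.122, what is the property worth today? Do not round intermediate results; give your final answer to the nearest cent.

D_1 = 74947.20000
D_2 = 88737.48480
Terminal value at year 2: TV = D_2×(1+g_2)/(r−g_2) = 91044.65940/0.096 = 948381.86880
P_0 = D_1/(1+r)^1 + D_2/(1+r)^2 + TV/(1+r)^2
    = 66797.86096 + 70489.00836 + 753351.27685 = 890638.14617

$890638.15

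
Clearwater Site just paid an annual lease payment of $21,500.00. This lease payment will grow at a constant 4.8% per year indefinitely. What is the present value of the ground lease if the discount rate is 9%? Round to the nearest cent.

$536476.19

D₁ = D₀ × (1 + g) = $21,500.00 × 1.048 = $22,532.0000
Growing perpetuity: P = D₁ / (r − g) = $22,532.0000 / (0.09 − 0.048) = $536,476.19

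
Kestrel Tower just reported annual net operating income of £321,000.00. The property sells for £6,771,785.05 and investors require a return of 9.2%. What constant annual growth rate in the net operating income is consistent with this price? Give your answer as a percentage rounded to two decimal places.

4.26%

P = D₀(1+g)/(r−g) ⇒ P(r−g) = D₀(1+g) ⇒ g(P+D₀) = P·r − D₀
g = (P·r − D₀)/(P + D₀) = (£6,771,785.05×0.092 − £321,000.00) / (£6,771,785.05 + £321,000.00) = 0.042579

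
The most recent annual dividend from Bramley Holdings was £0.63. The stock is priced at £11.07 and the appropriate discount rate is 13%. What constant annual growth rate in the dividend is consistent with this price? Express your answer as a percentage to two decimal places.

P = D₀(1+g)/(r−g) ⇒ P(r−g) = D₀(1+g) ⇒ g(P+D₀) = P·r − D₀
g = (P·r − D₀)/(P + D₀) = (£11.07×0.13 − £0.63) / (£11.07 + £0.63) = 0.069154

6.92%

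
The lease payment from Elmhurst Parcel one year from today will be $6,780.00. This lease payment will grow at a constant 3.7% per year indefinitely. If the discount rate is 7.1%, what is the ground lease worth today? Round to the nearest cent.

$199411.76

Growing perpetuity: P = D₁ / (r − g) = $6,780.0000 / (0.071 − 0.037) = $199,411.76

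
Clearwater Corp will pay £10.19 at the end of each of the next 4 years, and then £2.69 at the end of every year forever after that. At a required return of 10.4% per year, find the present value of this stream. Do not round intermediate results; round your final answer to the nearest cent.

PV of 4-year annuity: £10.19 × [1 − (1+0.104)^−4] / 0.104 = 32.02321
Perpetuity value at year 4: £2.69 / 0.104 = 25.86538
PV of perpetuity: 25.86538 / (1+0.104)^4 = 17.41176
Total PV = 32.02321 + 17.41176 = 49.43497

£49.43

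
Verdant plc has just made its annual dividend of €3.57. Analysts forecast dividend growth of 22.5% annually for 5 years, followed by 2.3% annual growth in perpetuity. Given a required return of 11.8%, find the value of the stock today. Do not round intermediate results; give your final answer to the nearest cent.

€84.39

D_1 = 4.37325
D_2 = 5.35723
D_3 = 6.56261
D_4 = 8.03920
D_5 = 9.84801
Terminal value at year 5: TV = D_5×(1+g_2)/(r−g_2) = 10.07452/0.095 = 106.04756
P_0 = D_1/(1+r)^1 + D_2/(1+r)^2 + D_3/(1+r)^3 + D_4/(1+r)^4 + D_5/(1+r)^5 + TV/(1+r)^5
    = 3.91167 + 4.28605 + 4.69625 + 5.14571 + 5.63819 + 60.71439 = 84.39226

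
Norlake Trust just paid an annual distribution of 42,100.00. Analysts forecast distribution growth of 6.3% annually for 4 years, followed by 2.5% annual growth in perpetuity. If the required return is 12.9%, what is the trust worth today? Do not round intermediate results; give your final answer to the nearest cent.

471270.33

D_1 = 44752.30000
D_2 = 47571.69490
D_3 = 50568.71168
D_4 = 53754.54051
Terminal value at year 4: TV = D_4×(1+g_2)/(r−g_2) = 55098.40403/0.104 = 529792.34642
P_0 = D_1/(1+r)^1 + D_2/(1+r)^2 + D_3/(1+r)^3 + D_4/(1+r)^4 + TV/(1+r)^4
    = 39638.88397 + 37321.64186 + 35139.86297 + 33085.62829 + 326084.31728 = 471270.33437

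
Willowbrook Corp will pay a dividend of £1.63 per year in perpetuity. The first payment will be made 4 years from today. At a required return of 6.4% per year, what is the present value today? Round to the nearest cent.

£21.14

Value at end of year 3: C / r = £1.63 / 0.064 = £25.4688
Discount to today: PV = £25.4688 / (1 + 0.064)^3 = £25.4688 / 1.204550 = £21.14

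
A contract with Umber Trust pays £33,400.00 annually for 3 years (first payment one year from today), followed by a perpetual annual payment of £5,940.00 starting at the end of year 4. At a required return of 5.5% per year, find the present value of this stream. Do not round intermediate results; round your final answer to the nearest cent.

PV of 3-year annuity: £33,400.00 × [1 − (1+0.055)^−3] / 0.055 = 90110.97484
Perpetuity value at year 3: £5,940.00 / 0.055 = 108000.00000
PV of perpetuity: 108000.00000 / (1+0.055)^3 = 91974.27573
Total PV = 90110.97484 + 91974.27573 = 182085.25057

£182085.25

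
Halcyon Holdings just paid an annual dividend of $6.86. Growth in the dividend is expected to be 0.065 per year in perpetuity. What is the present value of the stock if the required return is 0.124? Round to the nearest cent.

$123.83

D₁ = D₀ × (1 + g) = $6.86 × 1.065 = $7.3059
Growing perpetuity: P = D₁ / (r − g) = $7.3059 / (0.124 − 0.065) = $123.83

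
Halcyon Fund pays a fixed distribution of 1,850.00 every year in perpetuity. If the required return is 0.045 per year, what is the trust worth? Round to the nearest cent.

41111.11

Level perpetuity: PV = C / r = 1,850.00 / 0.045 = 41,111.11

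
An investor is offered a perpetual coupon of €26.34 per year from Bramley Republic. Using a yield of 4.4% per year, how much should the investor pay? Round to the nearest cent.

Level perpetuity: PV = C / r = €26.34 / 0.044 = €598.64

€598.64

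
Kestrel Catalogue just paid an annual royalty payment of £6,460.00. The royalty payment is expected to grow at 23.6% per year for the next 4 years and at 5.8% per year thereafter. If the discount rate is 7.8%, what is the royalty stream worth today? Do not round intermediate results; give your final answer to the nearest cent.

£627391.98

D_1 = 7984.56000
D_2 = 9868.91616
D_3 = 12197.98037
D_4 = 15076.70374
Terminal value at year 4: TV = D_4×(1+g_2)/(r−g_2) = 15951.15256/0.02 = 797557.62795
P_0 = D_1/(1+r)^1 + D_2/(1+r)^2 + D_3/(1+r)^3 + D_4/(1+r)^4 + TV/(1+r)^4
    = 7406.82746 + 8492.42926 + 9737.14523 + 11164.29639 + 590591.27900 = 627391.97733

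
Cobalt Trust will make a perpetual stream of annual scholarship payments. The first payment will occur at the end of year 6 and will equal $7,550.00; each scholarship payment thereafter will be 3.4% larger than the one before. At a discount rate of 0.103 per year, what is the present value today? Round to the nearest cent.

$67022.45

Value at end of year 5: C₁ / (r − g) = $7,550.00 / (0.103 − 0.034) = $109,420.2899
Discount to today: PV = $109,420.2899 / (1 + 0.103)^5 = $109,420.2899 / 1.632592 = $67,022.45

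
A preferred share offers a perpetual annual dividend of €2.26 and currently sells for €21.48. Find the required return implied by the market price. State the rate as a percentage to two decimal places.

P = C/r ⇒ r = C/P = €2.26/€21.48 = 0.105214

10.52%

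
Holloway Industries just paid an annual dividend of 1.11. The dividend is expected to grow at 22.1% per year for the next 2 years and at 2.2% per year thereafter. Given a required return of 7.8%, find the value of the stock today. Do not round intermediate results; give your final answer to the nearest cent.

28.67

D_1 = 1.35531
D_2 = 1.65483
Terminal value at year 2: TV = D_2×(1+g_2)/(r−g_2) = 1.69124/0.056 = 30.20071
P_0 = D_1/(1+r)^1 + D_2/(1+r)^2 + TV/(1+r)^2
    = 1.25724 + 1.42402 + 25.98841 = 28.66967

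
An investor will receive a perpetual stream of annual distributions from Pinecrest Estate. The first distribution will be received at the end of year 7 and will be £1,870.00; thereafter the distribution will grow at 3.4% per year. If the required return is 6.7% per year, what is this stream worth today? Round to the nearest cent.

£38400.88

Value at end of year 6: C₁ / (r − g) = £1,870.00 / (0.067 − 0.034) = £56,666.6667
Discount to today: PV = £56,666.6667 / (1 + 0.067)^6 = £56,666.6667 / 1.475661 = £38,400.88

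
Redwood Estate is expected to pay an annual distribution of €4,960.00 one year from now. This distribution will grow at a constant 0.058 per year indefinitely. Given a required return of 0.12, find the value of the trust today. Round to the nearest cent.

€80000.00

Growing perpetuity: P = D₁ / (r − g) = €4,960.0000 / (0.12 − 0.058) = €80,000.00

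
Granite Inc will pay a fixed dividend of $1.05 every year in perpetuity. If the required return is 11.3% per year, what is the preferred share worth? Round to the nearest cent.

Level perpetuity: PV = C / r = $1.05 / 0.113 = $9.29

$9.29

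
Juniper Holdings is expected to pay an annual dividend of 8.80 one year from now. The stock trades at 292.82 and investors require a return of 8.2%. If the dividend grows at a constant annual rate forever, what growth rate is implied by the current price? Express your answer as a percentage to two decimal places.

P = D₁/(r−g) ⇒ g = r − D₁/P = 0.082 − 8.80/292.82 = 0.051947

5.19%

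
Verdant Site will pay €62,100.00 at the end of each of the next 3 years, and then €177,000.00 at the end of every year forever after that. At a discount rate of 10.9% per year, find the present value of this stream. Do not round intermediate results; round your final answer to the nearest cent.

€1342581.32

PV of 3-year annuity: €62,100.00 × [1 − (1+0.109)^−3] / 0.109 = 152019.01090
Perpetuity value at year 3: €177,000.00 / 0.109 = 1623853.21101
PV of perpetuity: 1623853.21101 / (1+0.109)^3 = 1190562.31037
Total PV = 152019.01090 + 1190562.31037 = 1342581.32127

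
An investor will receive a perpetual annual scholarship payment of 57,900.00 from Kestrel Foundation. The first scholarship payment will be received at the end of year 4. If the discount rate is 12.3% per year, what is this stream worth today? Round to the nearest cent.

332379.46

Value at end of year 3: C / r = 57,900.00 / 0.123 = 470,731.7073
Discount to today: PV = 470,731.7073 / (1 + 0.123)^3 = 470,731.7073 / 1.416248 = 332,379.46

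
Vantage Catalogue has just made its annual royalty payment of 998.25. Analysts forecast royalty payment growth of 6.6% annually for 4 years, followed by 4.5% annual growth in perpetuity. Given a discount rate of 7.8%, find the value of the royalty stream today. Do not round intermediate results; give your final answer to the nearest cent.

D_1 = 1064.13450
D_2 = 1134.36738
D_3 = 1209.23562
D_4 = 1289.04518
Terminal value at year 4: TV = D_4×(1+g_2)/(r−g_2) = 1347.05221/0.033 = 40819.76388
P_0 = D_1/(1+r)^1 + D_2/(1+r)^2 + D_3/(1+r)^3 + D_4/(1+r)^4 + TV/(1+r)^4
    = 987.13776 + 976.14921 + 965.28298 + 954.53772 + 30227.02776 = 34110.13542

34110.14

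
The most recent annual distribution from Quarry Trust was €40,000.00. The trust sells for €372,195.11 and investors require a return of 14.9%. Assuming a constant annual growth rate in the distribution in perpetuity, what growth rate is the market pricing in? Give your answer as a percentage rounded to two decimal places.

P = D₀(1+g)/(r−g) ⇒ P(r−g) = D₀(1+g) ⇒ g(P+D₀) = P·r − D₀
g = (P·r − D₀)/(P + D₀) = (€372,195.11×0.149 − €40,000.00) / (€372,195.11 + €40,000.00) = 0.037499

3.75%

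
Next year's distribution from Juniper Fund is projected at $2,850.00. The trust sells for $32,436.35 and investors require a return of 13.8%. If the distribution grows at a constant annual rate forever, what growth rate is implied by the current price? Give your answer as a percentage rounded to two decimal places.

P = D₁/(r−g) ⇒ g = r − D₁/P = 0.138 − $2,850.00/$32,436.35 = 0.050136

5.01%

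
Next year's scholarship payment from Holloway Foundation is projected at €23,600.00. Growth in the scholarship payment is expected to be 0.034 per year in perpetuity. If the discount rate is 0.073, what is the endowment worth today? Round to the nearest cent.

Growing perpetuity: P = D₁ / (r − g) = €23,600.0000 / (0.073 − 0.034) = €605,128.21

€605128.21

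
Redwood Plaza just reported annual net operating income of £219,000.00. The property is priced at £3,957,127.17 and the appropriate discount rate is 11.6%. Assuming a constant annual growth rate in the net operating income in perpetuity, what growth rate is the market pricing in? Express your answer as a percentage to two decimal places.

5.75%

P = D₀(1+g)/(r−g) ⇒ P(r−g) = D₀(1+g) ⇒ g(P+D₀) = P·r − D₀
g = (P·r − D₀)/(P + D₀) = (£3,957,127.17×0.116 − £219,000.00) / (£3,957,127.17 + £219,000.00) = 0.057476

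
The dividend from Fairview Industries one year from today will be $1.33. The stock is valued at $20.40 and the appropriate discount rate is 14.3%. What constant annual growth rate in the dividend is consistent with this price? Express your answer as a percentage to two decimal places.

P = D₁/(r−g) ⇒ g = r − D₁/P = 0.143 − $1.33/$20.40 = 0.077804

7.78%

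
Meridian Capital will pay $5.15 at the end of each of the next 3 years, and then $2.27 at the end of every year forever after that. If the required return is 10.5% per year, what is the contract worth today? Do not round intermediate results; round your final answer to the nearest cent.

PV of 3-year annuity: $5.15 × [1 − (1+0.105)^−3] / 0.105 = 12.69539
Perpetuity value at year 3: $2.27 / 0.105 = 21.61905
PV of perpetuity: 21.61905 / (1+0.105)^3 = 16.02322
Total PV = 12.69539 + 16.02322 = 28.71860

$28.72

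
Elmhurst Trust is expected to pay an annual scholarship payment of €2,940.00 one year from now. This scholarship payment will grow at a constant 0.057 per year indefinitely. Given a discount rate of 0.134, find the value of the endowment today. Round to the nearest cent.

Growing perpetuity: P = D₁ / (r − g) = €2,940.0000 / (0.134 − 0.057) = €38,181.82

€38181.82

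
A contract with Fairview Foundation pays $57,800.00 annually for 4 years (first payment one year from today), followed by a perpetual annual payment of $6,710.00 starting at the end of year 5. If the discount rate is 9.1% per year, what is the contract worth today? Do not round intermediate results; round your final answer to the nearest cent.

PV of 4-year annuity: $57,800.00 × [1 − (1+0.091)^−4] / 0.091 = 186845.52666
Perpetuity value at year 4: $6,710.00 / 0.091 = 73736.26374
PV of perpetuity: 73736.26374 / (1+0.091)^4 = 52045.37301
Total PV = 186845.52666 + 52045.37301 = 238890.89967

$238890.90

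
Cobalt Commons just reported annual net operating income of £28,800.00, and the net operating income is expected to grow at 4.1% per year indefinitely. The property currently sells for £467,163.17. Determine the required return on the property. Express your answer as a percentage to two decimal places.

10.52%

D₁ = £28,800.00 × 1.041 = £29,980.8000
P = D₁/(r − g) ⇒ r = D₁/P + g = £29,980.8000/£467,163.17 + 0.041 = 0.064176 + 0.041 = 0.105176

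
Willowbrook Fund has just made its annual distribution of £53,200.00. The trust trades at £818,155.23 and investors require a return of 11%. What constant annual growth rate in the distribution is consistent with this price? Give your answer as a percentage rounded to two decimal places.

P = D₀(1+g)/(r−g) ⇒ P(r−g) = D₀(1+g) ⇒ g(P+D₀) = P·r − D₀
g = (P·r − D₀)/(P + D₀) = (£818,155.23×0.11 − £53,200.00) / (£818,155.23 + £53,200.00) = 0.042230

4.22%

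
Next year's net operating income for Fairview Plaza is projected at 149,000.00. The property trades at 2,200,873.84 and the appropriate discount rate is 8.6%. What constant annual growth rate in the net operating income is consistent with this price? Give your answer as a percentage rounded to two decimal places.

1.83%

P = D₁/(r−g) ⇒ g = r − D₁/P = 0.086 − 149,000.00/2,200,873.84 = 0.018300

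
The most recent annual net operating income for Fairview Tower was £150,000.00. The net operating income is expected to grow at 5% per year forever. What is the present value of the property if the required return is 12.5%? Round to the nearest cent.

£2100000.00

D₁ = D₀ × (1 + g) = £150,000.00 × 1.05 = £157,500.0000
Growing perpetuity: P = D₁ / (r − g) = £157,500.0000 / (0.125 − 0.05) = £2,100,000.00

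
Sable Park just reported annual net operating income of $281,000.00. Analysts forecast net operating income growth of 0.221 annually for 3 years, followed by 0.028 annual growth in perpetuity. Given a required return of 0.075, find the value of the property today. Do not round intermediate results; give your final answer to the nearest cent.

D_1 = 343101.00000
D_2 = 418926.32100
D_3 = 511509.03794
Terminal value at year 3: TV = D_3×(1+g_2)/(r−g_2) = 525831.29100/0.047 = 11187899.80858
P_0 = D_1/(1+r)^1 + D_2/(1+r)^2 + D_3/(1+r)^3 + TV/(1+r)^3
    = 319163.72093 + 362510.60768 + 411744.60649 + 9005818.20153 = 10099237.13663

$10099237.14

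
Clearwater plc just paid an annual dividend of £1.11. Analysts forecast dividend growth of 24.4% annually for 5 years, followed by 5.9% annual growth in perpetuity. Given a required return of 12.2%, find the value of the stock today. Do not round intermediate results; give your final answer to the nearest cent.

£38.91

D_1 = 1.38084
D_2 = 1.71776
D_3 = 2.13690
D_4 = 2.65830
D_5 = 3.30693
Terminal value at year 5: TV = D_5×(1+g_2)/(r−g_2) = 3.50204/0.063 = 55.58790
P_0 = D_1/(1+r)^1 + D_2/(1+r)^2 + D_3/(1+r)^3 + D_4/(1+r)^4 + D_5/(1+r)^5 + TV/(1+r)^5
    = 1.23070 + 1.36451 + 1.51288 + 1.67739 + 1.85978 + 31.26195 = 38.90720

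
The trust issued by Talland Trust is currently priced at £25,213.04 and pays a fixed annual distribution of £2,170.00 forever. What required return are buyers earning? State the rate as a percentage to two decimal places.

8.61%

P = C/r ⇒ r = C/P = £2,170.00/£25,213.04 = 0.086067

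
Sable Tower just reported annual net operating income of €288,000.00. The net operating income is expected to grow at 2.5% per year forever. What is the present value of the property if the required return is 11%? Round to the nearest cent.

D₁ = D₀ × (1 + g) = €288,000.00 × 1.025 = €295,200.0000
Growing perpetuity: P = D₁ / (r − g) = €295,200.0000 / (0.11 − 0.025) = €3,472,941.18

€3472941.18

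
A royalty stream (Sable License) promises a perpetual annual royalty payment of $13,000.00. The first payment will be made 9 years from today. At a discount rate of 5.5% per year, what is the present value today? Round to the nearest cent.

Value at end of year 8: C / r = $13,000.00 / 0.055 = $236,363.6364
Discount to today: PV = $236,363.6364 / (1 + 0.055)^8 = $236,363.6364 / 1.534687 = $154,014.28

$154014.28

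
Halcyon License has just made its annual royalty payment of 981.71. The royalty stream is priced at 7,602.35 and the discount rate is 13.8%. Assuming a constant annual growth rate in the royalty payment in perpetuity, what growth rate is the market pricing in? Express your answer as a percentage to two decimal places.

0.79%

P = D₀(1+g)/(r−g) ⇒ P(r−g) = D₀(1+g) ⇒ g(P+D₀) = P·r − D₀
g = (P·r − D₀)/(P + D₀) = (7,602.35×0.138 − 981.71) / (7,602.35 + 981.71) = 0.007853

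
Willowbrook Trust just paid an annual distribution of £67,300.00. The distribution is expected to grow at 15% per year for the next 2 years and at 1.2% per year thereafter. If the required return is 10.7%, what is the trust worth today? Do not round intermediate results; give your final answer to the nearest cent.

£916243.76

D_1 = 77395.00000
D_2 = 89004.25000
Terminal value at year 2: TV = D_2×(1+g_2)/(r−g_2) = 90072.30100/0.095 = 948129.48421
P_0 = D_1/(1+r)^1 + D_2/(1+r)^2 + TV/(1+r)^2
    = 69914.18248 + 72629.90953 + 773699.66780 = 916243.75981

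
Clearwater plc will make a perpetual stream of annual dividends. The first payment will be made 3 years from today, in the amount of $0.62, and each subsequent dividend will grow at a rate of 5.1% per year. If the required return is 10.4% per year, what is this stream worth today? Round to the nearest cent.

$9.60

Value at end of year 2: C₁ / (r − g) = $0.62 / (0.104 − 0.051) = $11.6981
Discount to today: PV = $11.6981 / (1 + 0.104)^2 = $11.6981 / 1.218816 = $9.60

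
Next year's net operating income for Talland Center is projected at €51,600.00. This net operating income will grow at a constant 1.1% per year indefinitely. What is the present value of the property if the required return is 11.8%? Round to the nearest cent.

€482242.99

Growing perpetuity: P = D₁ / (r − g) = €51,600.0000 / (0.118 − 0.011) = €482,242.99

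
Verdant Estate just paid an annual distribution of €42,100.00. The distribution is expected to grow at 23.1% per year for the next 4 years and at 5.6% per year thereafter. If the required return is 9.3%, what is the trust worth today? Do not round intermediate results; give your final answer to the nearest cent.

€2161985.06

D_1 = 51825.10000
D_2 = 63796.69810
D_3 = 78533.73536
D_4 = 96675.02823
Terminal value at year 4: TV = D_4×(1+g_2)/(r−g_2) = 102088.82981/0.037 = 2759157.56244
P_0 = D_1/(1+r)^1 + D_2/(1+r)^2 + D_3/(1+r)^3 + D_4/(1+r)^4 + TV/(1+r)^4
    = 47415.46203 + 53402.04370 + 60144.47922 + 67738.20121 + 1933284.87779 = 2161985.06395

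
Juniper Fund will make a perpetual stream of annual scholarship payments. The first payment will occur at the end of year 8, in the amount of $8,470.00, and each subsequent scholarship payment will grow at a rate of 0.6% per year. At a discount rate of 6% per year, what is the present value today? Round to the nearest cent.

$104315.44

Value at end of year 7: C₁ / (r − g) = $8,470.00 / (0.06 − 0.006) = $156,851.8519
Discount to today: PV = $156,851.8519 / (1 + 0.06)^7 = $156,851.8519 / 1.503630 = $104,315.44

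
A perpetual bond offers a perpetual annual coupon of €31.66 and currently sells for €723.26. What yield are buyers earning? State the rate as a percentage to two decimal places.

4.38%

P = C/r ⇒ r = C/P = €31.66/€723.26 = 0.043774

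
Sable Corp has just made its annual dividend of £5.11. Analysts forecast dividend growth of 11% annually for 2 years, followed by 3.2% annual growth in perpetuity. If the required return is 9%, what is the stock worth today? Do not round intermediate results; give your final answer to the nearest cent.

D_1 = 5.67210
D_2 = 6.29603
Terminal value at year 2: TV = D_2×(1+g_2)/(r−g_2) = 6.49750/0.058 = 112.02593
P_0 = D_1/(1+r)^1 + D_2/(1+r)^2 + TV/(1+r)^2
    = 5.20376 + 5.29924 + 94.28998 = 104.79299

£104.79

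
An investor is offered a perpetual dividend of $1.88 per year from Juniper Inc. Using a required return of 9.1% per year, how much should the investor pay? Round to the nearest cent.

$20.66

Level perpetuity: PV = C / r = $1.88 / 0.091 = $20.66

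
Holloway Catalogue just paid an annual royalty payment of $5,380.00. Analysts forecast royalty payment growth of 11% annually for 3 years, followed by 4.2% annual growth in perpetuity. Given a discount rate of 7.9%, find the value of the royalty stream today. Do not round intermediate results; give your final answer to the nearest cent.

$182035.52

D_1 = 5971.80000
D_2 = 6628.69800
D_3 = 7357.85478
Terminal value at year 3: TV = D_3×(1+g_2)/(r−g_2) = 7666.88468/0.037 = 207213.09948
P_0 = D_1/(1+r)^1 + D_2/(1+r)^2 + D_3/(1+r)^3 + TV/(1+r)^3
    = 5534.56905 + 5693.57891 + 5857.15717 + 164950.21003 = 182035.51516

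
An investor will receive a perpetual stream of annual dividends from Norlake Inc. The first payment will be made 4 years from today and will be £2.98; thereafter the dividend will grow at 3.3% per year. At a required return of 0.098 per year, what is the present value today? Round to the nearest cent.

£34.63

Value at end of year 3: C₁ / (r − g) = £2.98 / (0.098 − 0.033) = £45.8462
Discount to today: PV = £45.8462 / (1 + 0.098)^3 = £45.8462 / 1.323753 = £34.63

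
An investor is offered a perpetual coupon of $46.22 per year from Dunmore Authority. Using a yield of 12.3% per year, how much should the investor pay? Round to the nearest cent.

$375.77

Level perpetuity: PV = C / r = $46.22 / 0.123 = $375.77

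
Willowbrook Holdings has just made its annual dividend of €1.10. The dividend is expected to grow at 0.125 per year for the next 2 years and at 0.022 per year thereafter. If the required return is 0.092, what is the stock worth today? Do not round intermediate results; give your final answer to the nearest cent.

D_1 = 1.23750
D_2 = 1.39219
Terminal value at year 2: TV = D_2×(1+g_2)/(r−g_2) = 1.42282/0.07 = 20.32594
P_0 = D_1/(1+r)^1 + D_2/(1+r)^2 + TV/(1+r)^2
    = 1.13324 + 1.16749 + 17.04533 = 19.34606

€19.35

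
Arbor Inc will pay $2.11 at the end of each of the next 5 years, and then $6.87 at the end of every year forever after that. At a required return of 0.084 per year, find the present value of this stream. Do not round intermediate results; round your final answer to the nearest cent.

$62.98

PV of 5-year annuity: $2.11 × [1 − (1+0.084)^−5] / 0.084 = 8.33654
Perpetuity value at year 5: $6.87 / 0.084 = 81.78571
PV of perpetuity: 81.78571 / (1+0.084)^5 = 54.64256
Total PV = 8.33654 + 54.64256 = 62.97910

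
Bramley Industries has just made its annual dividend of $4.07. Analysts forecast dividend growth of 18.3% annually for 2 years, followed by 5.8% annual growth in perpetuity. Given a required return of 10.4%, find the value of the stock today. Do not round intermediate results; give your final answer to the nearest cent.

$116.52

D_1 = 4.81481
D_2 = 5.69592
Terminal value at year 2: TV = D_2×(1+g_2)/(r−g_2) = 6.02628/0.046 = 131.00617
P_0 = D_1/(1+r)^1 + D_2/(1+r)^2 + TV/(1+r)^2
    = 4.36124 + 4.67332 + 107.48642 = 116.52098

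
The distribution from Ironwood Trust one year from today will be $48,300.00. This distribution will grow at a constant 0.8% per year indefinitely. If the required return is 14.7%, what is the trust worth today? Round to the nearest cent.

Growing perpetuity: P = D₁ / (r − g) = $48,300.0000 / (0.147 − 0.008) = $347,482.01

$347482.01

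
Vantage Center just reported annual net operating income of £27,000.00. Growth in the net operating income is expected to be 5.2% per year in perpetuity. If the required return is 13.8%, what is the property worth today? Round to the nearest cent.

£330279.07

D₁ = D₀ × (1 + g) = £27,000.00 × 1.052 = £28,404.0000
Growing perpetuity: P = D₁ / (r − g) = £28,404.0000 / (0.138 − 0.052) = £330,279.07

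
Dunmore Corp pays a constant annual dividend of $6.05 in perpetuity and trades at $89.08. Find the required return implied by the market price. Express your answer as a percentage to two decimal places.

6.79%

P = C/r ⇒ r = C/P = $6.05/$89.08 = 0.067916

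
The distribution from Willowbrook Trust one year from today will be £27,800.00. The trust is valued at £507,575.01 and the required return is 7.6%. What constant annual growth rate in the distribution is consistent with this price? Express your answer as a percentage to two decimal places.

P = D₁/(r−g) ⇒ g = r − D₁/P = 0.076 − £27,800.00/£507,575.01 = 0.021230

2.12%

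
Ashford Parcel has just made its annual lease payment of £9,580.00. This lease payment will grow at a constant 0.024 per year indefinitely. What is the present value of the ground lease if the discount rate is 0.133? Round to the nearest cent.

£89999.27

D₁ = D₀ × (1 + g) = £9,580.00 × 1.024 = £9,809.9200
Growing perpetuity: P = D₁ / (r − g) = £9,809.9200 / (0.133 − 0.024) = £89,999.27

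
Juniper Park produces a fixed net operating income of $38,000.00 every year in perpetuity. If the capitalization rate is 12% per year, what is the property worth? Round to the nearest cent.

Level perpetuity: PV = C / r = $38,000.00 / 0.12 = $316,666.67

$316666.67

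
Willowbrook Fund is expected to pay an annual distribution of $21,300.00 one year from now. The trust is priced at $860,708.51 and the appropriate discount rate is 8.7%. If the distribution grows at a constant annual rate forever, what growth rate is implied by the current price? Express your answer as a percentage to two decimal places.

6.23%

P = D₁/(r−g) ⇒ g = r − D₁/P = 0.087 − $21,300.00/$860,708.51 = 0.062253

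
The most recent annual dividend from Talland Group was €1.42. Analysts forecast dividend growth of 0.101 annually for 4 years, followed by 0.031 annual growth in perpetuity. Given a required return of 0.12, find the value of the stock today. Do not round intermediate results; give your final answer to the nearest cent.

€20.80

D_1 = 1.56342
D_2 = 1.72133
D_3 = 1.89518
D_4 = 2.08659
Terminal value at year 4: TV = D_4×(1+g_2)/(r−g_2) = 2.15128/0.089 = 24.17165
P_0 = D_1/(1+r)^1 + D_2/(1+r)^2 + D_3/(1+r)^3 + D_4/(1+r)^4 + TV/(1+r)^4
    = 1.39591 + 1.37223 + 1.34895 + 1.32607 + 15.36152 = 20.80468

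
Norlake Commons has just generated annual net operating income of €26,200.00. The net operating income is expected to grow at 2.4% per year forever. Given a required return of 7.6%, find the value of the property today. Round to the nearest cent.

€515938.46

D₁ = D₀ × (1 + g) = €26,200.00 × 1.024 = €26,828.8000
Growing perpetuity: P = D₁ / (r − g) = €26,828.8000 / (0.076 − 0.024) = €515,938.46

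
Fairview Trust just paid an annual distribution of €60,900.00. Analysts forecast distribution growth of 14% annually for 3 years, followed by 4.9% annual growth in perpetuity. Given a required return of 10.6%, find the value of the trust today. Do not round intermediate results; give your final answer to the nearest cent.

€1421511.14

D_1 = 69426.00000
D_2 = 79145.64000
D_3 = 90226.02960
Terminal value at year 3: TV = D_3×(1+g_2)/(r−g_2) = 94647.10505/0.057 = 1660475.52720
P_0 = D_1/(1+r)^1 + D_2/(1+r)^2 + D_3/(1+r)^3 + TV/(1+r)^3
    = 62772.15190 + 64701.85639 + 66690.88271 + 1227346.24504 = 1421511.13604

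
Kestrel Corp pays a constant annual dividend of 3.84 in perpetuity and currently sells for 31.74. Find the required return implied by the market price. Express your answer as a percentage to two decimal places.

P = C/r ⇒ r = C/P = 3.84/31.74 = 0.120983

12.10%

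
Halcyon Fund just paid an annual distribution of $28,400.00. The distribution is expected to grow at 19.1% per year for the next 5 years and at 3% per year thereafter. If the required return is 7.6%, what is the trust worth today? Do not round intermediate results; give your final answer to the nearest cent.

D_1 = 33824.40000
D_2 = 40284.86040
D_3 = 47979.26874
D_4 = 57143.30907
D_5 = 68057.68110
Terminal value at year 5: TV = D_5×(1+g_2)/(r−g_2) = 70099.41153/0.046 = 1523900.25064
P_0 = D_1/(1+r)^1 + D_2/(1+r)^2 + D_3/(1+r)^3 + D_4/(1+r)^4 + D_5/(1+r)^5 + TV/(1+r)^5
    = 31435.31599 + 34795.03842 + 38513.83899 + 42630.09502 + 47186.28547 + 1056562.47905 = 1251123.05293

$1251123.05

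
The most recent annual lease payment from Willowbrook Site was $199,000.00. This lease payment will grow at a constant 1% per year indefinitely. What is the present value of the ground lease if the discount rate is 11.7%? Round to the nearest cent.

$1878411.21

D₁ = D₀ × (1 + g) = $199,000.00 × 1.01 = $200,990.0000
Growing perpetuity: P = D₁ / (r − g) = $200,990.0000 / (0.117 − 0.01) = $1,878,411.21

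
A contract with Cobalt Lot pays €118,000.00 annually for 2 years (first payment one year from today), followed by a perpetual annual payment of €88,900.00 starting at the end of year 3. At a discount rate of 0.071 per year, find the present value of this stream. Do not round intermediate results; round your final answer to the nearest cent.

€1304653.17

PV of 2-year annuity: €118,000.00 × [1 − (1+0.071)^−2] / 0.071 = 213050.79766
Perpetuity value at year 2: €88,900.00 / 0.071 = 1252112.67606
PV of perpetuity: 1252112.67606 / (1+0.071)^2 = 1091602.37172
Total PV = 213050.79766 + 1091602.37172 = 1304653.16938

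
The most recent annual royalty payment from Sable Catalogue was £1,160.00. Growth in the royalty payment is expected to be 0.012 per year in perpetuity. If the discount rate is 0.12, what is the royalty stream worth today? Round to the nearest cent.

D₁ = D₀ × (1 + g) = £1,160.00 × 1.012 = £1,173.9200
Growing perpetuity: P = D₁ / (r − g) = £1,173.9200 / (0.12 − 0.012) = £10,869.63

£10869.63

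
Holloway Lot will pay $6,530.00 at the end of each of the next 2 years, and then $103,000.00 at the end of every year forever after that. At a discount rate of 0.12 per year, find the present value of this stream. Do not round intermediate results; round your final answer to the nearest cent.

$695294.11

PV of 2-year annuity: $6,530.00 × [1 − (1+0.12)^−2] / 0.12 = 11036.03316
Perpetuity value at year 2: $103,000.00 / 0.12 = 858333.33333
PV of perpetuity: 858333.33333 / (1+0.12)^2 = 684258.07823
Total PV = 11036.03316 + 684258.07823 = 695294.11139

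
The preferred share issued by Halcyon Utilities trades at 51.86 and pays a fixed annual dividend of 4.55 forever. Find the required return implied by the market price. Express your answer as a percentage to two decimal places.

P = C/r ⇒ r = C/P = 4.55/51.86 = 0.087736

8.77%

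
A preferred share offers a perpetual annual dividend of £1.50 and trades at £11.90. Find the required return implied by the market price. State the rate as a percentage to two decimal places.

12.61%

P = C/r ⇒ r = C/P = £1.50/£11.90 = 0.126050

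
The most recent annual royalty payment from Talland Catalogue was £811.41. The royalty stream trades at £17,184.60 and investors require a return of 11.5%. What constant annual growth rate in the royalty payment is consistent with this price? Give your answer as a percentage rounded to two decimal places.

P = D₀(1+g)/(r−g) ⇒ P(r−g) = D₀(1+g) ⇒ g(P+D₀) = P·r − D₀
g = (P·r − D₀)/(P + D₀) = (£17,184.60×0.115 − £811.41) / (£17,184.60 + £811.41) = 0.064727

6.47%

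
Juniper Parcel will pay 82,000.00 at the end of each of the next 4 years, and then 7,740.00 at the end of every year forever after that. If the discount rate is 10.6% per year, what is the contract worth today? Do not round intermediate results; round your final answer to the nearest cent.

PV of 4-year annuity: 82,000.00 × [1 − (1+0.106)^−4] / 0.106 = 256588.55297
Perpetuity value at year 4: 7,740.00 / 0.106 = 73018.86792
PV of perpetuity: 73018.86792 / (1+0.106)^4 = 48799.41183
Total PV = 256588.55297 + 48799.41183 = 305387.96479

305387.96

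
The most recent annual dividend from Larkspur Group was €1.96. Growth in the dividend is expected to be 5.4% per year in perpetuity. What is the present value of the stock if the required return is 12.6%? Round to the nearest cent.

€28.69

D₁ = D₀ × (1 + g) = €1.96 × 1.054 = €2.0658
Growing perpetuity: P = D₁ / (r − g) = €2.0658 / (0.126 − 0.054) = €28.69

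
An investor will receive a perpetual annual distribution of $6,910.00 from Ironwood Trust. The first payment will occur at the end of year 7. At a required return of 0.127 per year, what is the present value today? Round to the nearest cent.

Value at end of year 6: C / r = $6,910.00 / 0.127 = $54,409.4488
Discount to today: PV = $54,409.4488 / (1 + 0.127)^6 = $54,409.4488 / 2.049007 = $26,554.05

$26554.05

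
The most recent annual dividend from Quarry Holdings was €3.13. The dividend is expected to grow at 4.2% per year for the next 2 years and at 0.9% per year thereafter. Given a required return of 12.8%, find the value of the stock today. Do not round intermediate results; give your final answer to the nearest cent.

€28.21

D_1 = 3.26146
D_2 = 3.39844
Terminal value at year 2: TV = D_2×(1+g_2)/(r−g_2) = 3.42903/0.119 = 28.81536
P_0 = D_1/(1+r)^1 + D_2/(1+r)^2 + TV/(1+r)^2
    = 2.89137 + 2.67092 + 22.64674 = 28.20903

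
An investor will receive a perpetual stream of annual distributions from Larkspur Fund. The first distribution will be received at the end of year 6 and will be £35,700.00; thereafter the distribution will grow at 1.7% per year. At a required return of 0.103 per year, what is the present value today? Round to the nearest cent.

£254268.29

Value at end of year 5: C₁ / (r − g) = £35,700.00 / (0.103 − 0.017) = £415,116.2791
Discount to today: PV = £415,116.2791 / (1 + 0.103)^5 = £415,116.2791 / 1.632592 = £254,268.29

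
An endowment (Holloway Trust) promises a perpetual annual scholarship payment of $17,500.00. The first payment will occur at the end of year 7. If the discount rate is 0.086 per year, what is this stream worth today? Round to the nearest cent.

$124039.68

Value at end of year 6: C / r = $17,500.00 / 0.086 = $203,488.3721
Discount to today: PV = $203,488.3721 / (1 + 0.086)^6 = $203,488.3721 / 1.640510 = $124,039.68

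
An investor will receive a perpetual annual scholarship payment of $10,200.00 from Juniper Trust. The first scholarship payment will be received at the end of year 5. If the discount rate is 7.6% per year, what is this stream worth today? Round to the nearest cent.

Value at end of year 4: C / r = $10,200.00 / 0.076 = $134,210.5263
Discount to today: PV = $134,210.5263 / (1 + 0.076)^4 = $134,210.5263 / 1.340445 = $100,123.84

$100123.84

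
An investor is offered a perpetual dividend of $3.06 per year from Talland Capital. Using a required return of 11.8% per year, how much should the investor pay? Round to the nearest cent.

Level perpetuity: PV = C / r = $3.06 / 0.118 = $25.93

$25.93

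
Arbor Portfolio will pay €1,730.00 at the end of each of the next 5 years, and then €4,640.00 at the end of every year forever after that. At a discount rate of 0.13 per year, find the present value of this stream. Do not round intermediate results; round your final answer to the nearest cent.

PV of 5-year annuity: €1,730.00 × [1 − (1+0.13)^−5] / 0.13 = 6084.81008
Perpetuity value at year 5: €4,640.00 / 0.13 = 35692.30769
PV of perpetuity: 35692.30769 / (1+0.13)^5 = 19372.35464
Total PV = 6084.81008 + 19372.35464 = 25457.16472

€25457.16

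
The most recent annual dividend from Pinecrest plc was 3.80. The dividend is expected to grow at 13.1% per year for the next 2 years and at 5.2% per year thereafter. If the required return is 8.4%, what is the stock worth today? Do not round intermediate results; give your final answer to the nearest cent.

144.09

D_1 = 4.29780
D_2 = 4.86081
Terminal value at year 2: TV = D_2×(1+g_2)/(r−g_2) = 5.11357/0.032 = 159.79919
P_0 = D_1/(1+r)^1 + D_2/(1+r)^2 + TV/(1+r)^2
    = 3.96476 + 4.13666 + 135.99283 = 144.09425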